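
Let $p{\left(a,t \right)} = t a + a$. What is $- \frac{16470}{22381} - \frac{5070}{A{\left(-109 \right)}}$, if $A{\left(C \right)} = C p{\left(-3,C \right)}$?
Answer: $- \frac{78030475}{131734566} \approx -0.59233$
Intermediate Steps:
$p{\left(a,t \right)} = a + a t$ ($p{\left(a,t \right)} = a t + a = a + a t$)
$A{\left(C \right)} = C \left(-3 - 3 C\right)$ ($A{\left(C \right)} = C \left(- 3 \left(1 + C\right)\right) = C \left(-3 - 3 C\right)$)
$- \frac{16470}{22381} - \frac{5070}{A{\left(-109 \right)}} = - \frac{16470}{22381} - \frac{5070}{3 \left(-109\right) \left(-1 - -109\right)} = \left(-16470\right) \frac{1}{22381} - \frac{5070}{3 \left(-109\right) \left(-1 + 109\right)} = - \frac{16470}{22381} - \frac{5070}{3 \left(-109\right) 108} = - \frac{16470}{22381} - \frac{5070}{-35316} = - \frac{16470}{22381} - - \frac{845}{5886} = - \frac{16470}{22381} + \frac{845}{5886} = - \frac{78030475}{131734566}$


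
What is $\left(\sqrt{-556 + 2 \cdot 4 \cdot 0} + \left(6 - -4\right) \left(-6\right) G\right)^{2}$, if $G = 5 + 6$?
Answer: $435044 - 2640 i \sqrt{139} \approx 4.3504 \cdot 10^{5} - 31125.0 i$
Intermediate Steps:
$G = 11$
$\left(\sqrt{-556 + 2 \cdot 4 \cdot 0} + \left(6 - -4\right) \left(-6\right) G\right)^{2} = \left(\sqrt{-556 + 2 \cdot 4 \cdot 0} + \left(6 - -4\right) \left(-6\right) 11\right)^{2} = \left(\sqrt{-556 + 8 \cdot 0} + \left(6 + 4\right) \left(-6\right) 11\right)^{2} = \left(\sqrt{-556 + 0} + 10 \left(-6\right) 11\right)^{2} = \left(\sqrt{-556} - 660\right)^{2} = \left(2 i \sqrt{139} - 660\right)^{2} = \left(-660 + 2 i \sqrt{139}\right)^{2}$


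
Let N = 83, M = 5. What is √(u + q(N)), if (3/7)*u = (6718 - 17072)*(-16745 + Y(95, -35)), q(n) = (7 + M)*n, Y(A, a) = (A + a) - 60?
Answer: √3640941294/3 ≈ 20113.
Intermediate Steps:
Y(A, a) = -60 + A + a
q(n) = 12*n (q(n) = (7 + 5)*n = 12*n)
u = 1213644110/3 (u = 7*((6718 - 17072)*(-16745 + (-60 + 95 - 35)))/3 = 7*(-10354*(-16745 + 0))/3 = 7*(-10354*(-16745))/3 = (7/3)*173377730 = 1213644110/3 ≈ 4.0455e+8)
√(u + q(N)) = √(1213644110/3 + 12*83) = √(1213644110/3 + 996) = √(1213647098/3) = √3640941294/3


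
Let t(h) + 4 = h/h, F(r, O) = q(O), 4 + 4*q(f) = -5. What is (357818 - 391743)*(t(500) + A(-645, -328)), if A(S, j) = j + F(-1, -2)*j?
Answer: -13807475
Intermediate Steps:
q(f) = -9/4 (q(f) = -1 + (¼)*(-5) = -1 - 5/4 = -9/4)
F(r, O) = -9/4
A(S, j) = -5*j/4 (A(S, j) = j - 9*j/4 = -5*j/4)
t(h) = -3 (t(h) = -4 + h/h = -4 + 1 = -3)
(357818 - 391743)*(t(500) + A(-645, -328)) = (357818 - 391743)*(-3 - 5/4*(-328)) = -33925*(-3 + 410) = -33925*407 = -13807475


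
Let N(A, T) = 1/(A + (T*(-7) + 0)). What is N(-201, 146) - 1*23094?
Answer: -28243963/1223 ≈ -23094.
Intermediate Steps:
N(A, T) = 1/(A - 7*T) (N(A, T) = 1/(A + (-7*T + 0)) = 1/(A - 7*T))
N(-201, 146) - 1*23094 = 1/(-201 - 7*146) - 1*23094 = 1/(-201 - 1022) - 23094 = 1/(-1223) - 23094 = -1/1223 - 23094 = -28243963/1223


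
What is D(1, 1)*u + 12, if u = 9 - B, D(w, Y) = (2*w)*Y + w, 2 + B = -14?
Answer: 87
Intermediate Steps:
B = -16 (B = -2 - 14 = -16)
D(w, Y) = w + 2*Y*w (D(w, Y) = 2*Y*w + w = w + 2*Y*w)
u = 25 (u = 9 - 1*(-16) = 9 + 16 = 25)
D(1, 1)*u + 12 = (1*(1 + 2*1))*25 + 12 = (1*(1 + 2))*25 + 12 = (1*3)*25 + 12 = 3*25 + 12 = 75 + 12 = 87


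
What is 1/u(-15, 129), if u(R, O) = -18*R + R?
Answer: 1/255 ≈ 0.0039216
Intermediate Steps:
u(R, O) = -17*R
1/u(-15, 129) = 1/(-17*(-15)) = 1/255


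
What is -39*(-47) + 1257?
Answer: 3090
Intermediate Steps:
-39*(-47) + 1257 = 1833 + 1257 = 3090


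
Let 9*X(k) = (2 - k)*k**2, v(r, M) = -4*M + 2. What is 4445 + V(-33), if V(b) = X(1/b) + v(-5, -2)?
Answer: 1440894082/323433 ≈ 4455.0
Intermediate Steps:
v(r, M) = 2 - 4*M
X(k) = k**2*(2 - k)/9 (X(k) = ((2 - k)*k**2)/9 = (k**2*(2 - k))/9 = k**2*(2 - k)/9)
V(b) = 10 + (2 - 1/b)/(9*b**2) (V(b) = (1/b)**2*(2 - 1/b)/9 + (2 - 4*(-2)) = (2 - 1/b)/(9*b**2) + (2 + 8) = (2 - 1/b)/(9*b**2) + 10 = 10 + (2 - 1/b)/(9*b**2))
4445 + V(-33) = 4445 + (1/9)*(-1 + 2*(-33) + 90*(-33)**3)/(-33)**3 = 4445 + (1/9)*(-1/35937)*(-1 - 66 + 90*(-35937)) = 4445 + (1/9)*(-1/35937)*(-1 - 66 - 3234330) = 4445 + (1/9)*(-1/35937)*(-3234397) = 4445 + 3234397/323433 = 1440894082/323433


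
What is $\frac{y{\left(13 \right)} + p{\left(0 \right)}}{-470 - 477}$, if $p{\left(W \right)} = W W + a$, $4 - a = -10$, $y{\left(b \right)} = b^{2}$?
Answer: $- \frac{183}{947} \approx -0.19324$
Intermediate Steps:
$a = 14$ ($a = 4 - -10 = 4 + 10 = 14$)
$p{\left(W \right)} = 14 + W^{2}$ ($p{\left(W \right)} = W W + 14 = W^{2} + 14 = 14 + W^{2}$)
$\frac{y{\left(13 \right)} + p{\left(0 \right)}}{-470 - 477} = \frac{13^{2} + \left(14 + 0^{2}\right)}{-470 - 477} = \frac{169 + \left(14 + 0\right)}{-947} = \left(169 + 14\right) \left(- \frac{1}{947}\right) = 183 \left(- \frac{1}{947}\right) = - \frac{183}{947}$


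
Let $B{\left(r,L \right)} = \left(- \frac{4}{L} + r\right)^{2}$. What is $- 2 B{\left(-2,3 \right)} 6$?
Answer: $- \frac{400}{3} \approx -133.33$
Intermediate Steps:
$B{\left(r,L \right)} = \left(r - \frac{4}{L}\right)^{2}$
$- 2 B{\left(-2,3 \right)} 6 = - 2 \frac{\left(-4 + 3 \left(-2\right)\right)^{2}}{9} \cdot 6 = - 2 \frac{\left(-4 - 6\right)^{2}}{9} \cdot 6 = - 2 \frac{\left(-10\right)^{2}}{9} \cdot 6 = - 2 \cdot \frac{1}{9} \cdot 100 \cdot 6 = \left(-2\right) \frac{100}{9} \cdot 6 = \left(- \frac{200}{9}\right) 6 = - \frac{400}{3}$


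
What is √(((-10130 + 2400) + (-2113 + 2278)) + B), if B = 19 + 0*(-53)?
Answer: 7*I*√154 ≈ 86.868*I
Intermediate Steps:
B = 19 (B = 19 + 0 = 19)
√(((-10130 + 2400) + (-2113 + 2278)) + B) = √(((-10130 + 2400) + (-2113 + 2278)) + 19) = √((-7730 + 165) + 19) = √(-7565 + 19) = √(-7546) = 7*I*√154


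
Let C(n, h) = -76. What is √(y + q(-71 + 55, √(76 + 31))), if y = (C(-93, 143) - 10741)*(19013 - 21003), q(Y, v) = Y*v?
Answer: √(21525830 - 16*√107) ≈ 4639.6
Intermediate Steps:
y = 21525830 (y = (-76 - 10741)*(19013 - 21003) = -10817*(-1990) = 21525830)
√(y + q(-71 + 55, √(76 + 31))) = √(21525830 + (-71 + 55)*√(76 + 31)) = √(21525830 - 16*√107)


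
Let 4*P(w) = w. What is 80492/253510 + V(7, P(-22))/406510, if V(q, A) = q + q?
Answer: 1636217603/5152717505 ≈ 0.31754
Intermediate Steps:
P(w) = w/4
V(q, A) = 2*q
80492/253510 + V(7, P(-22))/406510 = 80492/253510 + (2*7)/406510 = 80492*(1/253510) + 14*(1/406510) = 40246/126755 + 7/203255 = 1636217603/5152717505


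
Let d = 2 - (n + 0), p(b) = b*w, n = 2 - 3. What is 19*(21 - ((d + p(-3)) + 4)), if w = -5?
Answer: -19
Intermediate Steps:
n = -1
p(b) = -5*b (p(b) = b*(-5) = -5*b)
d = 3 (d = 2 - (-1 + 0) = 2 - 1*(-1) = 2 + 1 = 3)
19*(21 - ((d + p(-3)) + 4)) = 19*(21 - ((3 - 5*(-3)) + 4)) = 19*(21 - ((3 + 15) + 4)) = 19*(21 - (18 + 4)) = 19*(21 - 1*22) = 19*(21 - 22) = 19*(-1) = -19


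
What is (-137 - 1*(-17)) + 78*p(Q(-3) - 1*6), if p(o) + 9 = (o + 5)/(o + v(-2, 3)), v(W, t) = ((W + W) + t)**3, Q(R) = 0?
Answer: -5676/7 ≈ -810.86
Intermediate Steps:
v(W, t) = (t + 2*W)**3 (v(W, t) = (2*W + t)**3 = (t + 2*W)**3)
p(o) = -9 + (5 + o)/(-1 + o) (p(o) = -9 + (o + 5)/(o + (3 + 2*(-2))**3) = -9 + (5 + o)/(o + (3 - 4)**3) = -9 + (5 + o)/(o + (-1)**3) = -9 + (5 + o)/(o - 1) = -9 + (5 + o)/(-1 + o))
(-137 - 1*(-17)) + 78*p(Q(-3) - 1*6) = (-137 - 1*(-17)) + 78*(2*(7 - 4*(0 - 1*6))/(-1 + (0 - 1*6))) = (-137 + 17) + 78*(2*(7 - 4*(0 - 6))/(-1 + (0 - 6))) = -120 + 78*(2*(7 - 4*(-6))/(-1 - 6)) = -120 + 78*(2*(7 + 24)/(-7)) = -120 + 78*(2*(-1/7)*31) = -120 + 78*(-62/7) = -120 - 4836/7 = -5676/7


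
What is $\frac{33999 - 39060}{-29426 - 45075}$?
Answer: $\frac{723}{10643} \approx 0.067932$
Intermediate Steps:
$\frac{33999 - 39060}{-29426 - 45075} = \frac{33999 - 39060}{-74501} = \left(-5061\right) \left(- \frac{1}{74501}\right) = \frac{723}{10643}$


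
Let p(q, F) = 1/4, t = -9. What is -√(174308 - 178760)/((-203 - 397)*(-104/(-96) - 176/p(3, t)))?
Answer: -I*√1113/210875 ≈ -0.00015821*I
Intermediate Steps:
p(q, F) = ¼
-√(174308 - 178760)/((-203 - 397)*(-104/(-96) - 176/p(3, t))) = -√(174308 - 178760)/((-203 - 397)*(-104/(-96) - 176/¼)) = -√(-4452)/((-600*(-104*(-1/96) - 176*4))) = -2*I*√1113/((-600*(13/12 - 704))) = -2*I*√1113/((-600*(-8435/12))) = -2*I*√1113/421750 = -I*√1113/210875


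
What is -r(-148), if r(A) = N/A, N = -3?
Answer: -3/148 ≈ -0.020270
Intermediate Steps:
r(A) = -3/A
-r(-148) = -(-3)/(-148) = -(-3)*(-1)/148 = -1*3/148 = -3/148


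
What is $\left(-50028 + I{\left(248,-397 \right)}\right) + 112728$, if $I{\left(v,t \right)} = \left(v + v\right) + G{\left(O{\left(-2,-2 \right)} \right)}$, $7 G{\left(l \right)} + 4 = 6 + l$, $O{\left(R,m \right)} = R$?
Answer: $63196$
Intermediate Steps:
$G{\left(l \right)} = \frac{2}{7} + \frac{l}{7}$ ($G{\left(l \right)} = - \frac{4}{7} + \frac{6 + l}{7} = - \frac{4}{7} + \left(\frac{6}{7} + \frac{l}{7}\right) = \frac{2}{7} + \frac{l}{7}$)
$I{\left(v,t \right)} = 2 v$ ($I{\left(v,t \right)} = \left(v + v\right) + \left(\frac{2}{7} + \frac{1}{7} \left(-2\right)\right) = 2 v + \left(\frac{2}{7} - \frac{2}{7}\right) = 2 v + 0 = 2 v$)
$\left(-50028 + I{\left(248,-397 \right)}\right) + 112728 = \left(-50028 + 2 \cdot 248\right) + 112728 = \left(-50028 + 496\right) + 112728 = -49532 + 112728 = 63196$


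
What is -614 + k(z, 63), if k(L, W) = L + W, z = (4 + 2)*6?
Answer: -515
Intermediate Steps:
z = 36 (z = 6*6 = 36)
-614 + k(z, 63) = -614 + (36 + 63) = -614 + 99 = -515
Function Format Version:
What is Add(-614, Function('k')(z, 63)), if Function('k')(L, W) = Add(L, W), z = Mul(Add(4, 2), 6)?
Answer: -515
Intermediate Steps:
z = 36 (z = Mul(6, 6) = 36)
Add(-614, Function('k')(z, 63)) = Add(-614, Add(36, 63)) = Add(-614, 99) = -515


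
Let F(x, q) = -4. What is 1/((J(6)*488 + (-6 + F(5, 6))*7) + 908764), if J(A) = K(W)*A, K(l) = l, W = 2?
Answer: 1/914550 ≈ 1.0934e-6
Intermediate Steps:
J(A) = 2*A
1/((J(6)*488 + (-6 + F(5, 6))*7) + 908764) = 1/(((2*6)*488 + (-6 - 4)*7) + 908764) = 1/((12*488 - 10*7) + 908764) = 1/((5856 - 70) + 908764) = 1/(5786 + 908764) = 1/914550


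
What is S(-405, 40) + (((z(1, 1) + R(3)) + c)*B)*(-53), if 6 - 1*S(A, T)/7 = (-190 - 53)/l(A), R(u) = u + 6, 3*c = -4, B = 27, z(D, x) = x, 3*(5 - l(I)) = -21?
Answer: -48873/4 ≈ -12218.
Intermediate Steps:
l(I) = 12 (l(I) = 5 - 1/3*(-21) = 5 + 7 = 12)
c = -4/3 (c = (1/3)*(-4) = -4/3 ≈ -1.3333)
R(u) = 6 + u
S(A, T) = 735/4 (S(A, T) = 42 - 7*(-190 - 53)/12 = 42 - (-1701)/12 = 42 - 7*(-81/4) = 42 + 567/4 = 735/4)
S(-405, 40) + (((z(1, 1) + R(3)) + c)*B)*(-53) = 735/4 + (((1 + (6 + 3)) - 4/3)*27)*(-53) = 735/4 + (((1 + 9) - 4/3)*27)*(-53) = 735/4 + ((10 - 4/3)*27)*(-53) = 735/4 + ((26/3)*27)*(-53) = 735/4 + 234*(-53) = 735/4 - 12402 = -48873/4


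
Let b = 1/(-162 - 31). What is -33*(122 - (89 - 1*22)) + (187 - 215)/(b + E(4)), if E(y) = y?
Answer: -1404769/771 ≈ -1822.0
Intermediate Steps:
b = -1/193 (b = 1/(-193) = -1/193 ≈ -0.0051813)
-33*(122 - (89 - 1*22)) + (187 - 215)/(b + E(4)) = -33*(122 - (89 - 1*22)) + (187 - 215)/(-1/193 + 4) = -33*(122 - (89 - 22)) - 28/771/193 = -33*(122 - 1*67) - 28*193/771 = -33*(122 - 67) - 5404/771 = -33*55 - 5404/771 = -1815 - 5404/771 = -1404769/771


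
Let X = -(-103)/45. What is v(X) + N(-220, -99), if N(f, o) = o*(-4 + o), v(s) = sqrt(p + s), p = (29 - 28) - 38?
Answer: 10197 + I*sqrt(7810)/15 ≈ 10197.0 + 5.8916*I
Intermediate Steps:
p = -37 (p = 1 - 38 = -37)
X = 103/45 (X = -(-103)/45 = -1*(-103/45) = 103/45 ≈ 2.2889)
v(s) = sqrt(-37 + s)
v(X) + N(-220, -99) = sqrt(-37 + 103/45) - 99*(-4 - 99) = sqrt(-1562/45) - 99*(-103) = I*sqrt(7810)/15 + 10197 = 10197 + I*sqrt(7810)/15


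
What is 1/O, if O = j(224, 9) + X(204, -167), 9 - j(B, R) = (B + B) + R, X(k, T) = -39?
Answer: -1/487 ≈ -0.0020534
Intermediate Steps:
j(B, R) = 9 - R - 2*B (j(B, R) = 9 - ((B + B) + R) = 9 - (2*B + R) = 9 - (R + 2*B) = 9 + (-R - 2*B) = 9 - R - 2*B)
O = -487 (O = (9 - 1*9 - 2*224) - 39 = (9 - 9 - 448) - 39 = -448 - 39 = -487)
1/O = 1/(-487) = -1/487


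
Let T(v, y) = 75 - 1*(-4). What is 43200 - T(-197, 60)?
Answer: 43121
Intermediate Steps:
T(v, y) = 79 (T(v, y) = 75 + 4 = 79)
43200 - T(-197, 60) = 43200 - 1*79 = 43200 - 79 = 43121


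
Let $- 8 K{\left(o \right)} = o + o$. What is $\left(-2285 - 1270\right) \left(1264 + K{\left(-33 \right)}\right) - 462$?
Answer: $- \frac{18093243}{4} \approx -4.5233 \cdot 10^{6}$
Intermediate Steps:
$K{\left(o \right)} = - \frac{o}{4}$ ($K{\left(o \right)} = - \frac{o + o}{8} = - \frac{2 o}{8} = - \frac{o}{4}$)
$\left(-2285 - 1270\right) \left(1264 + K{\left(-33 \right)}\right) - 462 = \left(-2285 - 1270\right) \left(1264 - - \frac{33}{4}\right) - 462 = - 3555 \left(1264 + \frac{33}{4}\right) - 462 = \left(-3555\right) \frac{5089}{4} - 462 = - \frac{18091395}{4} - 462 = - \frac{18093243}{4}$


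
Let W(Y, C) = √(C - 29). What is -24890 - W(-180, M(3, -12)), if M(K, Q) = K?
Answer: -24890 - I*√26 ≈ -24890.0 - 5.099*I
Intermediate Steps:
W(Y, C) = √(-29 + C)
-24890 - W(-180, M(3, -12)) = -24890 - √(-29 + 3) = -24890 - √(-26) = -24890 - I*√26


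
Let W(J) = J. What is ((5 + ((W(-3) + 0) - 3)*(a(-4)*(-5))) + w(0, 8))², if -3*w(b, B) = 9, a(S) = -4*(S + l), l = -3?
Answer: 708964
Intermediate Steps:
a(S) = 12 - 4*S (a(S) = -4*(S - 3) = -4*(-3 + S) = 12 - 4*S)
w(b, B) = -3 (w(b, B) = -⅓*9 = -3)
((5 + ((W(-3) + 0) - 3)*(a(-4)*(-5))) + w(0, 8))² = ((5 + ((-3 + 0) - 3)*((12 - 4*(-4))*(-5))) - 3)² = ((5 + (-3 - 3)*((12 + 16)*(-5))) - 3)² = ((5 - 168*(-5)) - 3)² = ((5 - 6*(-140)) - 3)² = ((5 + 840) - 3)² = (845 - 3)² = 842² = 708964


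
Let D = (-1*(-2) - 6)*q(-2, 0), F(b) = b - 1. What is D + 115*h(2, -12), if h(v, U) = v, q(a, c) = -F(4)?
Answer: 242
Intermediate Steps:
F(b) = -1 + b
q(a, c) = -3 (q(a, c) = -(-1 + 4) = -1*3 = -3)
D = 12 (D = (-1*(-2) - 6)*(-3) = (2 - 6)*(-3) = -4*(-3) = 12)
D + 115*h(2, -12) = 12 + 115*2 = 12 + 230 = 242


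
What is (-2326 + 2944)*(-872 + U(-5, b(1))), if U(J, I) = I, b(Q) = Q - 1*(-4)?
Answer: -535806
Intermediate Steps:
b(Q) = 4 + Q (b(Q) = Q + 4 = 4 + Q)
(-2326 + 2944)*(-872 + U(-5, b(1))) = (-2326 + 2944)*(-872 + (4 + 1)) = 618*(-872 + 5) = 618*(-867) = -535806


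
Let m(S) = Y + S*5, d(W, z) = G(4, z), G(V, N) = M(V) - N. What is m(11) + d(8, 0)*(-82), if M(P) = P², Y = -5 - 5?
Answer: -1267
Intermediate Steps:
Y = -10
G(V, N) = V² - N
d(W, z) = 16 - z (d(W, z) = 4² - z = 16 - z)
m(S) = -10 + 5*S (m(S) = -10 + S*5 = -10 + 5*S)
m(11) + d(8, 0)*(-82) = (-10 + 5*11) + (16 - 1*0)*(-82) = (-10 + 55) + (16 + 0)*(-82) = 45 + 16*(-82) = 45 - 1312 = -1267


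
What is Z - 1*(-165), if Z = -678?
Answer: -513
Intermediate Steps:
Z - 1*(-165) = -678 - 1*(-165) = -678 + 165 = -513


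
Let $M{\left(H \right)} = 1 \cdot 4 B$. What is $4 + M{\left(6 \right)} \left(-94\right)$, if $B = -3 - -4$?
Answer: $-372$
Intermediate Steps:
$B = 1$ ($B = -3 + 4 = 1$)
$M{\left(H \right)} = 4$ ($M{\left(H \right)} = 1 \cdot 4 \cdot 1 = 4 \cdot 1 = 4$)
$4 + M{\left(6 \right)} \left(-94\right) = 4 + 4 \left(-94\right) = 4 - 376 = -372$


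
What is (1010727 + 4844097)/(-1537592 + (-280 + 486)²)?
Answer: -1463706/373789 ≈ -3.9159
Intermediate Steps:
(1010727 + 4844097)/(-1537592 + (-280 + 486)²) = 5854824/(-1537592 + 206²) = 5854824/(-1537592 + 42436) = 5854824/(-1495156) = 5854824*(-1/1495156) = -1463706/373789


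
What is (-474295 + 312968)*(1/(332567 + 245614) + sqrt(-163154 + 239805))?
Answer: -161327/578181 - 161327*sqrt(76651) ≈ -4.4665e+7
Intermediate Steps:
(-474295 + 312968)*(1/(332567 + 245614) + sqrt(-163154 + 239805)) = -161327*(1/578181 + sqrt(76651)) = -161327/578181 - 161327*sqrt(76651)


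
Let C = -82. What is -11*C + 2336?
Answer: 3238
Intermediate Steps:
-11*C + 2336 = -11*(-82) + 2336 = 902 + 2336 = 3238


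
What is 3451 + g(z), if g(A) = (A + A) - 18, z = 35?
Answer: 3503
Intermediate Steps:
g(A) = -18 + 2*A (g(A) = 2*A - 18 = -18 + 2*A)
3451 + g(z) = 3451 + (-18 + 2*35) = 3451 + (-18 + 70) = 3451 + 52 = 3503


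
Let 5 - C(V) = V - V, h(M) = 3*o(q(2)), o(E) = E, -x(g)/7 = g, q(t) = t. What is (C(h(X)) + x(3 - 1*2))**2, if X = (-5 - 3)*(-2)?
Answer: 4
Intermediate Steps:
x(g) = -7*g
X = 16 (X = -8*(-2) = 16)
h(M) = 6 (h(M) = 3*2 = 6)
C(V) = 5 (C(V) = 5 - (V - V) = 5 - 1*0 = 5 + 0 = 5)
(C(h(X)) + x(3 - 1*2))**2 = (5 - 7*(3 - 1*2))**2 = (5 - 7*(3 - 2))**2 = (5 - 7*1)**2 = (5 - 7)**2 = (-2)**2 = 4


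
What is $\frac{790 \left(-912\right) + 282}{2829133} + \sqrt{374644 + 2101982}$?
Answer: $- \frac{720198}{2829133} + \sqrt{2476626} \approx 1573.5$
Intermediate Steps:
$\frac{790 \left(-912\right) + 282}{2829133} + \sqrt{374644 + 2101982} = \left(-720480 + 282\right) \frac{1}{2829133} + \sqrt{2476626} = \left(-720198\right) \frac{1}{2829133} + \sqrt{2476626} = - \frac{720198}{2829133} + \sqrt{2476626}$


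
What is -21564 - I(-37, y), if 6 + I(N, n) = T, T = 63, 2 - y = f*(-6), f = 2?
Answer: -21621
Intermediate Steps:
y = 14 (y = 2 - 2*(-6) = 2 - 1*(-12) = 2 + 12 = 14)
I(N, n) = 57 (I(N, n) = -6 + 63 = 57)
-21564 - I(-37, y) = -21564 - 1*57 = -21564 - 57 = -21621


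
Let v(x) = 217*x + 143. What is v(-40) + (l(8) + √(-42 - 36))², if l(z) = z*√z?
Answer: -8103 + 64*I*√39 ≈ -8103.0 + 399.68*I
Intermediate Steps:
l(z) = z^(3/2)
v(x) = 143 + 217*x
v(-40) + (l(8) + √(-42 - 36))² = (143 + 217*(-40)) + (8^(3/2) + √(-42 - 36))² = (143 - 8680) + (16*√2 + √(-78))² = -8537 + (16*√2 + I*√78)²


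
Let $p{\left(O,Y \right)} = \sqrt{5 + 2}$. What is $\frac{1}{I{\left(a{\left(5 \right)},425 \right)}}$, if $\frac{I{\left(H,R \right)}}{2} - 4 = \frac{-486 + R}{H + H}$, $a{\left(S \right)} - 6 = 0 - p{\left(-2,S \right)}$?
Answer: $\frac{134}{279} - \frac{61 \sqrt{7}}{279} \approx -0.098175$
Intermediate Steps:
$p{\left(O,Y \right)} = \sqrt{7}$
$a{\left(S \right)} = 6 - \sqrt{7}$ ($a{\left(S \right)} = 6 + \left(0 - \sqrt{7}\right) = 6 - \sqrt{7}$)
$I{\left(H,R \right)} = 8 + \frac{-486 + R}{H}$ ($I{\left(H,R \right)} = 8 + 2 \frac{-486 + R}{H + H} = 8 + 2 \frac{-486 + R}{2 H} = 8 + \frac{-486 + R}{H}$)
$\frac{1}{I{\left(a{\left(5 \right)},425 \right)}} = \frac{1}{\frac{1}{6 - \sqrt{7}} \left(-486 + 425 + 8 \left(6 - \sqrt{7}\right)\right)} = \frac{1}{\frac{1}{6 - \sqrt{7}} \left(-486 + 425 + \left(48 - 8 \sqrt{7}\right)\right)} = \frac{1}{\frac{1}{6 - \sqrt{7}} \left(-13 - 8 \sqrt{7}\right)} = \frac{6 - \sqrt{7}}{-13 - 8 \sqrt{7}}$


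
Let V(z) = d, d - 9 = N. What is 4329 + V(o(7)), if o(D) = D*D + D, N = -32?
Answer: 4306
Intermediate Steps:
o(D) = D + D² (o(D) = D² + D = D + D²)
d = -23 (d = 9 - 32 = -23)
V(z) = -23
4329 + V(o(7)) = 4329 - 23 = 4306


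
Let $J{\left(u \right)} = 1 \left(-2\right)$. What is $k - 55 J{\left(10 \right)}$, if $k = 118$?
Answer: $228$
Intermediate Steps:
$J{\left(u \right)} = -2$
$k - 55 J{\left(10 \right)} = 118 - -110 = 118 + 110 = 228$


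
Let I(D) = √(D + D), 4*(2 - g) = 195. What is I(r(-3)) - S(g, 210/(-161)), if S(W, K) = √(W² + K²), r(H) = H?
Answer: -√18513001/92 + I*√6 ≈ -46.768 + 2.4495*I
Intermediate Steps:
g = -187/4 (g = 2 - ¼*195 = 2 - 195/4 = -187/4 ≈ -46.750)
S(W, K) = √(K² + W²)
I(D) = √2*√D (I(D) = √(2*D) = √2*√D)
I(r(-3)) - S(g, 210/(-161)) = √2*√(-3) - √((210/(-161))² + (-187/4)²) = √2*(I*√3) - √((210*(-1/161))² + 34969/16) = I*√6 - √((-30/23)² + 34969/16) = I*√6 - √(900/529 + 34969/16) = I*√6 - √(18513001/8464) = I*√6 - √18513001/92 = -√18513001/92 + I*√6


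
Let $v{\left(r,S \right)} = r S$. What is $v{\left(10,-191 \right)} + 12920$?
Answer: $11010$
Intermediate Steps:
$v{\left(r,S \right)} = S r$
$v{\left(10,-191 \right)} + 12920 = \left(-191\right) 10 + 12920 = -1910 + 12920 = 11010$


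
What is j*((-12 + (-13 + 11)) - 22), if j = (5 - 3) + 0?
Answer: -72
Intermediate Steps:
j = 2 (j = 2 + 0 = 2)
j*((-12 + (-13 + 11)) - 22) = 2*((-12 + (-13 + 11)) - 22) = 2*((-12 - 2) - 22) = 2*(-14 - 22) = 2*(-36) = -72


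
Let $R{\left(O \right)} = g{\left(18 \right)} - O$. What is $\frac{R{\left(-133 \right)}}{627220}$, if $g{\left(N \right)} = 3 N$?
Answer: $\frac{17}{57020} \approx 0.00029814$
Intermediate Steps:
$R{\left(O \right)} = 54 - O$ ($R{\left(O \right)} = 3 \cdot 18 - O = 54 - O$)
$\frac{R{\left(-133 \right)}}{627220} = \frac{54 - -133}{627220} = \left(54 + 133\right) \frac{1}{627220} = 187 \cdot \frac{1}{627220} = \frac{17}{57020}$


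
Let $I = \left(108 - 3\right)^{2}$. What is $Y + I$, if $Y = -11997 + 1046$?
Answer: $74$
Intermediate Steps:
$Y = -10951$
$I = 11025$ ($I = 105^{2} = 11025$)
$Y + I = -10951 + 11025 = 74$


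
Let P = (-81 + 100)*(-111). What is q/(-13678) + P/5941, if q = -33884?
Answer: 86228971/40630499 ≈ 2.1223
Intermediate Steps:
P = -2109 (P = 19*(-111) = -2109)
q/(-13678) + P/5941 = -33884/(-13678) - 2109/5941 = -33884*(-1/13678) - 2109*1/5941 = 16942/6839 - 2109/5941 = 86228971/40630499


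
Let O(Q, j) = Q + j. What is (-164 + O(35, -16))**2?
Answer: 21025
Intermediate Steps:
(-164 + O(35, -16))**2 = (-164 + (35 - 16))**2 = (-164 + 19)**2 = (-145)**2 = 21025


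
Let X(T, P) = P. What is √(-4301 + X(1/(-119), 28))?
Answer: I*√4273 ≈ 65.368*I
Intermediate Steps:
√(-4301 + X(1/(-119), 28)) = √(-4301 + 28) = √(-4273) = I*√4273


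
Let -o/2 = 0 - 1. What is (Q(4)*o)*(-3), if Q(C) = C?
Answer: -24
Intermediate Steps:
o = 2 (o = -2*(0 - 1) = -2*(-1) = 2)
(Q(4)*o)*(-3) = (4*2)*(-3) = 8*(-3) = -24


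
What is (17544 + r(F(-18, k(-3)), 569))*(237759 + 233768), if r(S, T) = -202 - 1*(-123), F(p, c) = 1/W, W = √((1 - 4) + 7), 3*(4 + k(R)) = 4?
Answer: 8235219055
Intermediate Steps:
k(R) = -8/3 (k(R) = -4 + (⅓)*4 = -4 + 4/3 = -8/3)
W = 2 (W = √(-3 + 7) = √4 = 2)
F(p, c) = ½ (F(p, c) = 1/2 = ½)
r(S, T) = -79 (r(S, T) = -202 + 123 = -79)
(17544 + r(F(-18, k(-3)), 569))*(237759 + 233768) = (17544 - 79)*(237759 + 233768) = 17465*471527 = 8235219055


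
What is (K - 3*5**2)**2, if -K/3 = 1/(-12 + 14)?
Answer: 23409/4 ≈ 5852.3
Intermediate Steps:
K = -3/2 (K = -3/(-12 + 14) = -3/2 ≈ -1.5000)
(K - 3*5**2)**2 = (-3/2 - 3*5**2)**2 = (-3/2 - 3*25)**2 = (-3/2 - 75)**2 = (-153/2)**2 = 23409/4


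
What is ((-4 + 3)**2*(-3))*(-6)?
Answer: 18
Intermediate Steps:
((-4 + 3)**2*(-3))*(-6) = ((-1)**2*(-3))*(-6) = (1*(-3))*(-6) = -3*(-6) = 18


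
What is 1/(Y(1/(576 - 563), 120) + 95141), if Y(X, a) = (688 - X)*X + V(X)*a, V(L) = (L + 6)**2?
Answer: 169/16836692 ≈ 1.0038e-5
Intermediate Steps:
V(L) = (6 + L)**2
Y(X, a) = X*(688 - X) + a*(6 + X)**2 (Y(X, a) = (688 - X)*X + (6 + X)**2*a = X*(688 - X) + a*(6 + X)**2)
1/(Y(1/(576 - 563), 120) + 95141) = 1/((-(1/(576 - 563))**2 + 688/(576 - 563) + 120*(6 + 1/(576 - 563))**2) + 95141) = 1/((-(1/13)**2 + 688/13 + 120*(6 + 1/13)**2) + 95141) = 1/((-(1/13)**2 + 688*(1/13) + 120*(6 + 1/13)**2) + 95141) = 1/((-1*1/169 + 688/13 + 120*(79/13)**2) + 95141) = 1/((-1/169 + 688/13 + 120*(6241/169)) + 95141) = 1/((-1/169 + 688/13 + 748920/169) + 95141) = 1/(757863/169 + 95141) = 1/(16836692/169) = 169/16836692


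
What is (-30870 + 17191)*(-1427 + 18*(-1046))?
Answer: 277068145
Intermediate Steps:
(-30870 + 17191)*(-1427 + 18*(-1046)) = -13679*(-1427 - 18828) = -13679*(-20255) = 277068145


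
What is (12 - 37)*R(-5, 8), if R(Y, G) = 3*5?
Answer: -375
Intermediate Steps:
R(Y, G) = 15
(12 - 37)*R(-5, 8) = (12 - 37)*15 = -25*15 = -375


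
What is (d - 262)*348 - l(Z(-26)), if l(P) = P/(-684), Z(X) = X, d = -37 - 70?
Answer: -43916917/342 ≈ -1.2841e+5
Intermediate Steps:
d = -107
l(P) = -P/684 (l(P) = P*(-1/684) = -P/684)
(d - 262)*348 - l(Z(-26)) = (-107 - 262)*348 - (-1)*(-26)/684 = -369*348 - 1*13/342 = -128412 - 13/342 = -43916917/342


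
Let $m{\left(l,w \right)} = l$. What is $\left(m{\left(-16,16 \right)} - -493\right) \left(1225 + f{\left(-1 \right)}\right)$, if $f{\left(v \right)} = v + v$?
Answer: $583371$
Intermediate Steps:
$f{\left(v \right)} = 2 v$
$\left(m{\left(-16,16 \right)} - -493\right) \left(1225 + f{\left(-1 \right)}\right) = \left(-16 - -493\right) \left(1225 + 2 \left(-1\right)\right) = \left(-16 + 493\right) \left(1225 - 2\right) = 477 \cdot 1223 = 583371$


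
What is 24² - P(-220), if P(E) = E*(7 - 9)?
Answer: 136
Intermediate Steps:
P(E) = -2*E (P(E) = E*(-2) = -2*E)
24² - P(-220) = 24² - (-2)*(-220) = 576 - 1*440 = 576 - 440 = 136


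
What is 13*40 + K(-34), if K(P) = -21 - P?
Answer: 533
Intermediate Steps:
13*40 + K(-34) = 13*40 + (-21 - 1*(-34)) = 520 + (-21 + 34) = 520 + 13 = 533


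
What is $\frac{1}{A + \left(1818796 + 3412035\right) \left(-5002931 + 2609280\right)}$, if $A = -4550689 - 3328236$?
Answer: $- \frac{1}{12520791732906} \approx -7.9867 \cdot 10^{-14}$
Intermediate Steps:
$A = -7878925$ ($A = -4550689 - 3328236 = -7878925$)
$\frac{1}{A + \left(1818796 + 3412035\right) \left(-5002931 + 2609280\right)} = \frac{1}{-7878925 + \left(1818796 + 3412035\right) \left(-5002931 + 2609280\right)} = \frac{1}{-7878925 + 5230831 \left(-2393651\right)} = \frac{1}{-7878925 - 12520783853981} = \frac{1}{-12520791732906} = - \frac{1}{12520791732906}$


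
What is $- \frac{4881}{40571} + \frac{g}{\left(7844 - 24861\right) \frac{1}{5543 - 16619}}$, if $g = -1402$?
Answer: $- \frac{48468611013}{53107439} \approx -912.65$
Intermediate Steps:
$- \frac{4881}{40571} + \frac{g}{\left(7844 - 24861\right) \frac{1}{5543 - 16619}} = - \frac{4881}{40571} - \frac{1402}{\left(7844 - 24861\right) \frac{1}{5543 - 16619}} = \left(-4881\right) \frac{1}{40571} - \frac{1402}{\left(-17017\right) \frac{1}{-11076}} = - \frac{4881}{40571} - \frac{1402}{\left(-17017\right) \left(- \frac{1}{11076}\right)} = - \frac{4881}{40571} - \frac{1402}{\frac{1309}{852}} = - \frac{4881}{40571} - \frac{1194504}{1309} = - \frac{48468611013}{53107439}$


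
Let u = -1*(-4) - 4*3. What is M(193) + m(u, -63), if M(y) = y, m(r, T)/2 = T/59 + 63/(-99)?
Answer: 123045/649 ≈ 189.59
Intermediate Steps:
u = -8 (u = 4 - 12 = -8)
m(r, T) = -14/11 + 2*T/59 (m(r, T) = 2*(T/59 + 63/(-99)) = 2*(T*(1/59) + 63*(-1/99)) = 2*(T/59 - 7/11) = 2*(-7/11 + T/59) = -14/11 + 2*T/59)
M(193) + m(u, -63) = 193 + (-14/11 + (2/59)*(-63)) = 193 + (-14/11 - 126/59) = 193 - 2212/649 = 123045/649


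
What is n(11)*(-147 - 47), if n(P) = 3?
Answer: -582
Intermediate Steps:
n(11)*(-147 - 47) = 3*(-147 - 47) = 3*(-194) = -582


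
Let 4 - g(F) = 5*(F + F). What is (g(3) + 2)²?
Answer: 576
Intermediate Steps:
g(F) = 4 - 10*F (g(F) = 4 - 5*(F + F) = 4 - 5*2*F = 4 - 10*F)
(g(3) + 2)² = ((4 - 10*3) + 2)² = ((4 - 30) + 2)² = (-26 + 2)² = (-24)² = 576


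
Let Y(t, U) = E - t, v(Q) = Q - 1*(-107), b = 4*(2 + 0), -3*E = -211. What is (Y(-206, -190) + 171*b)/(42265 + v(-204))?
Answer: 4933/126504 ≈ 0.038995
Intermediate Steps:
E = 211/3 (E = -⅓*(-211) = 211/3 ≈ 70.333)
b = 8 (b = 4*2 = 8)
v(Q) = 107 + Q (v(Q) = Q + 107 = 107 + Q)
Y(t, U) = 211/3 - t
(Y(-206, -190) + 171*b)/(42265 + v(-204)) = ((211/3 - 1*(-206)) + 171*8)/(42265 + (107 - 204)) = ((211/3 + 206) + 1368)/(42265 - 97) = (829/3 + 1368)/42168 = (4933/3)*(1/42168) = 4933/126504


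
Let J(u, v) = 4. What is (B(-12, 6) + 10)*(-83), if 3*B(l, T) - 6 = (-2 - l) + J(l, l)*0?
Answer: -3818/3 ≈ -1272.7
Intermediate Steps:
B(l, T) = 4/3 - l/3 (B(l, T) = 2 + ((-2 - l) + 4*0)/3 = 2 + ((-2 - l) + 0)/3 = 2 + (-2 - l)/3 = 2 + (-⅔ - l/3) = 4/3 - l/3)
(B(-12, 6) + 10)*(-83) = ((4/3 - ⅓*(-12)) + 10)*(-83) = ((4/3 + 4) + 10)*(-83) = (16/3 + 10)*(-83) = (46/3)*(-83) = -3818/3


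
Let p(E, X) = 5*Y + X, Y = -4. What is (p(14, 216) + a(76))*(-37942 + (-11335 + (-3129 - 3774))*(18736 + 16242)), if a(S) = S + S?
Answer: -222012413688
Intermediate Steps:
p(E, X) = -20 + X (p(E, X) = 5*(-4) + X = -20 + X)
a(S) = 2*S
(p(14, 216) + a(76))*(-37942 + (-11335 + (-3129 - 3774))*(18736 + 16242)) = ((-20 + 216) + 2*76)*(-37942 + (-11335 + (-3129 - 3774))*(18736 + 16242)) = (196 + 152)*(-37942 + (-11335 - 6903)*34978) = 348*(-37942 - 18238*34978) = 348*(-37942 - 637928764) = 348*(-637966706) = -222012413688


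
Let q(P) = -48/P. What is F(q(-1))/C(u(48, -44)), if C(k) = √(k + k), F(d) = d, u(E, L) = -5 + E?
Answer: 24*√86/43 ≈ 5.1760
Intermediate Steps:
C(k) = √2*√k (C(k) = √(2*k) = √2*√k)
F(q(-1))/C(u(48, -44)) = (-48/(-1))/((√2*√(-5 + 48))) = (-48*(-1))/((√2*√43)) = 48/(√86) = 48*(√86/86) = 24*√86/43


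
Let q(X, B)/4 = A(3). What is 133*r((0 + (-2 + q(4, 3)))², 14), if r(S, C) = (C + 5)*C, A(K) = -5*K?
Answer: 35378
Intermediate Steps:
q(X, B) = -60 (q(X, B) = 4*(-5*3) = 4*(-15) = -60)
r(S, C) = C*(5 + C) (r(S, C) = (5 + C)*C = C*(5 + C))
133*r((0 + (-2 + q(4, 3)))², 14) = 133*(14*(5 + 14)) = 133*(14*19) = 133*266 = 35378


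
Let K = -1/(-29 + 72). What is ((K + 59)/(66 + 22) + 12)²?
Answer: 35916049/223729 ≈ 160.53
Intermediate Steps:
K = -1/43 ≈ -0.023256
((K + 59)/(66 + 22) + 12)² = ((-1/43 + 59)/(66 + 22) + 12)² = ((2536/43)/88 + 12)² = ((2536/43)*(1/88) + 12)² = (317/473 + 12)² = (5993/473)² = 35916049/223729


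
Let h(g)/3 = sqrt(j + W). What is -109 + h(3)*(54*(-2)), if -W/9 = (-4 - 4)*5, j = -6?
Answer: -109 - 324*sqrt(354) ≈ -6205.0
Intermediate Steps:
W = 360 (W = -9*(-4 - 4)*5 = -(-72)*5 = -9*(-40) = 360)
h(g) = 3*sqrt(354) (h(g) = 3*sqrt(-6 + 360) = 3*sqrt(354))
-109 + h(3)*(54*(-2)) = -109 + (3*sqrt(354))*(54*(-2)) = -109 + (3*sqrt(354))*(-108) = -109 - 324*sqrt(354)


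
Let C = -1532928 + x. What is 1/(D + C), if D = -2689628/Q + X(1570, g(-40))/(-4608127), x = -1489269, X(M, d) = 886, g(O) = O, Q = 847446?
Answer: -1952569396821/5901055570813357693 ≈ -3.3088e-7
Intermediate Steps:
D = -6197449121956/1952569396821 (D = -2689628/847446 + 886/(-4608127) = -2689628*1/847446 + 886*(-1/4608127) = -1344814/423723 - 886/4608127 = -6197449121956/1952569396821 ≈ -3.1740)
C = -3022197 (C = -1532928 - 1489269 = -3022197)
1/(D + C) = 1/(-6197449121956/1952569396821 - 3022197) = 1/(-5901055570813357693/1952569396821) = -1952569396821/5901055570813357693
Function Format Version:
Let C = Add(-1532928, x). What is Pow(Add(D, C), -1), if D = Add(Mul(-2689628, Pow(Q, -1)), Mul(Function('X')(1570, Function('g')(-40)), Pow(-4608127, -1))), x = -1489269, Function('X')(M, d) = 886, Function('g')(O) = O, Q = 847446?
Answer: Rational(-1952569396821, 5901055570813357693) ≈ -3.3088e-7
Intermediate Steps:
D = Rational(-6197449121956, 1952569396821) (D = Add(Mul(-2689628, Pow(847446, -1)), Mul(886, Pow(-4608127, -1))) = Add(Mul(-2689628, Rational(1, 847446)), Mul(886, Rational(-1, 4608127))) = Add(Rational(-1344814, 423723), Rational(-886, 4608127)) = Rational(-6197449121956, 1952569396821) ≈ -3.1740)
C = -3022197 (C = Add(-1532928, -1489269) = -3022197)
Pow(Add(D, C), -1) = Pow(Add(Rational(-6197449121956, 1952569396821), -3022197), -1) = Pow(Rational(-5901055570813357693, 1952569396821), -1) = Rational(-1952569396821, 5901055570813357693)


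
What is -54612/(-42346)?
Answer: 27306/21173 ≈ 1.2897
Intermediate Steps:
-54612/(-42346) = -54612*(-1)/42346 = -1*(-27306/21173) = 27306/21173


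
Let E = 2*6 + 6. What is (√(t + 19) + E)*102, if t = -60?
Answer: 1836 + 102*I*√41 ≈ 1836.0 + 653.12*I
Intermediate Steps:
E = 18 (E = 12 + 6 = 18)
(√(t + 19) + E)*102 = (√(-60 + 19) + 18)*102 = (√(-41) + 18)*102 = (I*√41 + 18)*102 = (18 + I*√41)*102 = 1836 + 102*I*√41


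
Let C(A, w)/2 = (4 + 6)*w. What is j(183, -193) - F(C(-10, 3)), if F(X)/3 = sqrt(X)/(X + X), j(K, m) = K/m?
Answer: -183/193 - sqrt(15)/20 ≈ -1.1418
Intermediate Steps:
C(A, w) = 20*w (C(A, w) = 2*((4 + 6)*w) = 2*(10*w) = 20*w)
F(X) = 3/(2*sqrt(X)) (F(X) = 3*(sqrt(X)/(X + X)) = 3*(sqrt(X)/((2*X))) = 3*((1/(2*X))*sqrt(X)) = 3*(1/(2*sqrt(X))) = 3/(2*sqrt(X)))
j(183, -193) - F(C(-10, 3)) = 183/(-193) - 3/(2*sqrt(20*3)) = 183*(-1/193) - 3/(2*sqrt(60)) = -183/193 - 3*sqrt(15)/30/2 = -183/193 - sqrt(15)/20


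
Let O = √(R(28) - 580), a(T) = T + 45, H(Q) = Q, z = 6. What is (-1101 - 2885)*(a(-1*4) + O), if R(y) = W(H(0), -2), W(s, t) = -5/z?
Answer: -163426 - 1993*I*√20910/3 ≈ -1.6343e+5 - 96065.0*I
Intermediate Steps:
W(s, t) = -⅚ (W(s, t) = -5/6 = -5*⅙ = -⅚)
R(y) = -⅚
a(T) = 45 + T
O = I*√20910/6 (O = √(-⅚ - 580) = √(-3485/6) = I*√20910/6 ≈ 24.1*I)
(-1101 - 2885)*(a(-1*4) + O) = (-1101 - 2885)*((45 - 1*4) + I*√20910/6) = -3986*((45 - 4) + I*√20910/6) = -3986*(41 + I*√20910/6) = -163426 - 1993*I*√20910/3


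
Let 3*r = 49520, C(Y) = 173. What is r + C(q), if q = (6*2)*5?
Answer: 50039/3 ≈ 16680.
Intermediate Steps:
q = 60 (q = 12*5 = 60)
r = 49520/3 (r = (⅓)*49520 = 49520/3 ≈ 16507.)
r + C(q) = 49520/3 + 173 = 50039/3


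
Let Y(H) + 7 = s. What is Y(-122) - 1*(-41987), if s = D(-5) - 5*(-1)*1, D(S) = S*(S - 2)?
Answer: 42020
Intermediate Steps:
D(S) = S*(-2 + S)
s = 40 (s = -5*(-2 - 5) - 5*(-1)*1 = -5*(-7) + 5*1 = 35 + 5 = 40)
Y(H) = 33 (Y(H) = -7 + 40 = 33)
Y(-122) - 1*(-41987) = 33 - 1*(-41987) = 33 + 41987 = 42020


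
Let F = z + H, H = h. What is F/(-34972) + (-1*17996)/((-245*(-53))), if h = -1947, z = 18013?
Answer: -59855223/32436530 ≈ -1.8453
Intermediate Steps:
H = -1947
F = 16066 (F = 18013 - 1947 = 16066)
F/(-34972) + (-1*17996)/((-245*(-53))) = 16066/(-34972) + (-1*17996)/((-245*(-53))) = 16066*(-1/34972) - 17996/12985 = -8033/17486 - 17996*1/12985 = -8033/17486 - 17996/12985 = -59855223/32436530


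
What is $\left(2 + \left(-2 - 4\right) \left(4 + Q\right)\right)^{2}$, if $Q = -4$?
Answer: $4$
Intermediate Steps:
$\left(2 + \left(-2 - 4\right) \left(4 + Q\right)\right)^{2} = \left(2 + \left(-2 - 4\right) \left(4 - 4\right)\right)^{2} = \left(2 - 0\right)^{2} = \left(2 + 0\right)^{2} = 2^{2} = 4$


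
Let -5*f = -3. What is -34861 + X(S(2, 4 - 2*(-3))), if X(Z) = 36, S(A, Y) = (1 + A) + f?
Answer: -34825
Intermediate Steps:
f = 3/5 (f = -1/5*(-3) = 3/5 ≈ 0.60000)
S(A, Y) = 8/5 + A (S(A, Y) = (1 + A) + 3/5 = 8/5 + A)
-34861 + X(S(2, 4 - 2*(-3))) = -34861 + 36 = -34825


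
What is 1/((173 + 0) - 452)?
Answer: -1/279 ≈ -0.0035842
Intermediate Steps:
1/((173 + 0) - 452) = 1/(173 - 452) = 1/(-279) = -1/279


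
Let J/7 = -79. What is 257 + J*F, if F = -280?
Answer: 155097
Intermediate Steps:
J = -553 (J = 7*(-79) = -553)
257 + J*F = 257 - 553*(-280) = 257 + 154840 = 155097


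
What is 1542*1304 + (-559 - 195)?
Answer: 2010014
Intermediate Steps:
1542*1304 + (-559 - 195) = 2010768 - 754 = 2010014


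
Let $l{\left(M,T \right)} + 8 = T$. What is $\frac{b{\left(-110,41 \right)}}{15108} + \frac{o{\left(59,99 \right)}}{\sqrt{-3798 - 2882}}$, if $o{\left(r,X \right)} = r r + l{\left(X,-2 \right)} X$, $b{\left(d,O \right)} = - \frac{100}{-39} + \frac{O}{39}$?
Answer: $\frac{47}{196404} - \frac{2491 i \sqrt{1670}}{3340} \approx 0.0002393 - 30.478 i$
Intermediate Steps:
$l{\left(M,T \right)} = -8 + T$
$b{\left(d,O \right)} = \frac{100}{39} + \frac{O}{39}$ ($b{\left(d,O \right)} = \left(-100\right) \left(- \frac{1}{39}\right) + O \frac{1}{39} = \frac{100}{39} + \frac{O}{39}$)
$o{\left(r,X \right)} = r^{2} - 10 X$ ($o{\left(r,X \right)} = r r + \left(-8 - 2\right) X = r^{2} - 10 X$)
$\frac{b{\left(-110,41 \right)}}{15108} + \frac{o{\left(59,99 \right)}}{\sqrt{-3798 - 2882}} = \frac{\frac{100}{39} + \frac{1}{39} \cdot 41}{15108} + \frac{59^{2} - 990}{\sqrt{-3798 - 2882}} = \left(\frac{100}{39} + \frac{41}{39}\right) \frac{1}{15108} + \frac{3481 - 990}{\sqrt{-6680}} = \frac{47}{13} \cdot \frac{1}{15108} + \frac{2491}{2 i \sqrt{1670}} = \frac{47}{196404} + 2491 \left(- \frac{i \sqrt{1670}}{3340}\right) = \frac{47}{196404} - \frac{2491 i \sqrt{1670}}{3340}$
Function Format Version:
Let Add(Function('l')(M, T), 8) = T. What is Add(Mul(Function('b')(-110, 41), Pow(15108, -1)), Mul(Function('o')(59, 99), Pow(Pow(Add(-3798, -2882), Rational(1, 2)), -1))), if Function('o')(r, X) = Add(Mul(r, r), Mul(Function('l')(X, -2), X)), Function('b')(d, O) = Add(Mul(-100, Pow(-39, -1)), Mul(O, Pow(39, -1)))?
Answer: Add(Rational(47, 196404), Mul(Rational(-2491, 3340), I, Pow(1670, Rational(1, 2)))) ≈ Add(0.00023930, Mul(-30.478, I))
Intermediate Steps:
Function('l')(M, T) = Add(-8, T)
Function('b')(d, O) = Add(Rational(100, 39), Mul(Rational(1, 39), O)) (Function('b')(d, O) = Add(Mul(-100, Rational(-1, 39)), Mul(O, Rational(1, 39))) = Add(Rational(100, 39), Mul(Rational(1, 39), O)))
Function('o')(r, X) = Add(Pow(r, 2), Mul(-10, X)) (Function('o')(r, X) = Add(Mul(r, r), Mul(Add(-8, -2), X)) = Add(Pow(r, 2), Mul(-10, X)))
Add(Mul(Function('b')(-110, 41), Pow(15108, -1)), Mul(Function('o')(59, 99), Pow(Pow(Add(-3798, -2882), Rational(1, 2)), -1))) = Add(Mul(Add(Rational(100, 39), Mul(Rational(1, 39), 41)), Pow(15108, -1)), Mul(Add(Pow(59, 2), Mul(-10, 99)), Pow(Pow(Add(-3798, -2882), Rational(1, 2)), -1))) = Add(Mul(Add(Rational(100, 39), Rational(41, 39)), Rational(1, 15108)), Mul(Add(3481, -990), Pow(Pow(-6680, Rational(1, 2)), -1))) = Add(Mul(Rational(47, 13), Rational(1, 15108)), Mul(2491, Pow(Mul(2, I, Pow(1670, Rational(1, 2))), -1))) = Add(Rational(47, 196404), Mul(2491, Mul(Rational(-1, 3340), I, Pow(1670, Rational(1, 2))))) = Add(Rational(47, 196404), Mul(Rational(-2491, 3340), I, Pow(1670, Rational(1, 2))))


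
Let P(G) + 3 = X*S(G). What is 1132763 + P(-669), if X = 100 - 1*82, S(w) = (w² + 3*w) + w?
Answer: 9140690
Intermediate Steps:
S(w) = w² + 4*w
X = 18 (X = 100 - 82 = 18)
P(G) = -3 + 18*G*(4 + G) (P(G) = -3 + 18*(G*(4 + G)) = -3 + 18*G*(4 + G))
1132763 + P(-669) = 1132763 + (-3 + 18*(-669)*(4 - 669)) = 1132763 + (-3 + 18*(-669)*(-665)) = 1132763 + (-3 + 8007930) = 1132763 + 8007927 = 9140690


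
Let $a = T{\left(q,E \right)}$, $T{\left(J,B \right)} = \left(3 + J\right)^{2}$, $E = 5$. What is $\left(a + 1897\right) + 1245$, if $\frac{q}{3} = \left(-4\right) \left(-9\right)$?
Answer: $15463$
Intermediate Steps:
$q = 108$ ($q = 3 \left(\left(-4\right) \left(-9\right)\right) = 3 \cdot 36 = 108$)
$a = 12321$ ($a = \left(3 + 108\right)^{2} = 111^{2} = 12321$)
$\left(a + 1897\right) + 1245 = \left(12321 + 1897\right) + 1245 = 14218 + 1245 = 15463$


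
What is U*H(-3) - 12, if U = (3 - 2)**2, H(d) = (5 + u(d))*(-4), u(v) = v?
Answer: -20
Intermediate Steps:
H(d) = -20 - 4*d (H(d) = (5 + d)*(-4) = -20 - 4*d)
U = 1 (U = 1**2 = 1)
U*H(-3) - 12 = 1*(-20 - 4*(-3)) - 12 = 1*(-20 + 12) - 12 = 1*(-8) - 12 = -8 - 12 = -20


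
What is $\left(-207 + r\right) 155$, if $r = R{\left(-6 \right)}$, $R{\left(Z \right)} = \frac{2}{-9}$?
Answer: $- \frac{289075}{9} \approx -32119.0$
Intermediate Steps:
$R{\left(Z \right)} = - \frac{2}{9}$ ($R{\left(Z \right)} = 2 \left(- \frac{1}{9}\right) = - \frac{2}{9}$)
$r = - \frac{2}{9} \approx -0.22222$
$\left(-207 + r\right) 155 = \left(-207 - \frac{2}{9}\right) 155 = \left(- \frac{1865}{9}\right) 155 = - \frac{289075}{9}$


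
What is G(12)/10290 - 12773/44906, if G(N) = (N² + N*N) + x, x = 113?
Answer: -28356716/115520685 ≈ -0.24547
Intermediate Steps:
G(N) = 113 + 2*N² (G(N) = (N² + N*N) + 113 = (N² + N²) + 113 = 2*N² + 113 = 113 + 2*N²)
G(12)/10290 - 12773/44906 = (113 + 2*12²)/10290 - 12773/44906 = (113 + 2*144)*(1/10290) - 12773*1/44906 = (113 + 288)*(1/10290) - 12773/44906 = 401*(1/10290) - 12773/44906 = 401/10290 - 12773/44906 = -28356716/115520685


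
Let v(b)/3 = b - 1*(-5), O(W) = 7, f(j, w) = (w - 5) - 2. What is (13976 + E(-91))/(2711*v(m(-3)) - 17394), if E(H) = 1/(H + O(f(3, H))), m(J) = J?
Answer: -1173983/94752 ≈ -12.390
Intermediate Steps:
f(j, w) = -7 + w (f(j, w) = (-5 + w) - 2 = -7 + w)
v(b) = 15 + 3*b (v(b) = 3*(b - 1*(-5)) = 3*(b + 5) = 3*(5 + b) = 15 + 3*b)
E(H) = 1/(7 + H) (E(H) = 1/(H + 7) = 1/(7 + H))
(13976 + E(-91))/(2711*v(m(-3)) - 17394) = (13976 + 1/(7 - 91))/(2711*(15 + 3*(-3)) - 17394) = (13976 + 1/(-84))/(2711*(15 - 9) - 17394) = (13976 - 1/84)/(2711*6 - 17394) = 1173983/(84*(16266 - 17394)) = (1173983/84)/(-1128) = (1173983/84)*(-1/1128) = -1173983/94752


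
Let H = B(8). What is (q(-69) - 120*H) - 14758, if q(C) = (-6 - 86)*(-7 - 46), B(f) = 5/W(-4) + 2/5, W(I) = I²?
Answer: -19935/2 ≈ -9967.5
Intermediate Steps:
B(f) = 57/80 (B(f) = 5/((-4)²) + 2/5 = 5/16 + 2*(⅕) = 5*(1/16) + ⅖ = 5/16 + ⅖ = 57/80)
H = 57/80 ≈ 0.71250
q(C) = 4876 (q(C) = -92*(-53) = 4876)
(q(-69) - 120*H) - 14758 = (4876 - 120*57/80) - 14758 = (4876 - 171/2) - 14758 = 9581/2 - 14758 = -19935/2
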